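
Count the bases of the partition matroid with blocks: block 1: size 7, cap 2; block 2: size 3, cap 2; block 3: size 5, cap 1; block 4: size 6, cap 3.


A basis picks exactly ci elements from block i.
Number of bases = product of C(|Si|, ci).
= C(7,2) * C(3,2) * C(5,1) * C(6,3)
= 21 * 3 * 5 * 20
= 6300.

6300


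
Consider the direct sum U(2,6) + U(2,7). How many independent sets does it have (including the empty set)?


For a direct sum, |I(M1+M2)| = |I(M1)| * |I(M2)|.
|I(U(2,6))| = sum C(6,k) for k=0..2 = 22.
|I(U(2,7))| = sum C(7,k) for k=0..2 = 29.
Total = 22 * 29 = 638.

638


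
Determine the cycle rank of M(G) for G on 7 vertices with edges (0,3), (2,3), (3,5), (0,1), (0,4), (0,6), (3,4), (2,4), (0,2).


Cycle rank (nullity) = |E| - r(M) = |E| - (|V| - c).
|E| = 9, |V| = 7, c = 1.
Nullity = 9 - (7 - 1) = 9 - 6 = 3.

3


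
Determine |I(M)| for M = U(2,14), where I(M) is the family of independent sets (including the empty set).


Independent sets of U(2,14) are all subsets of size <= 2.
Count = (14 choose 0) + (14 choose 1) + (14 choose 2)
     = 1 + 14 + 91
     = 106.

106


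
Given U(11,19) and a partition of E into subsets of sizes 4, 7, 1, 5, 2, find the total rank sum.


r(Ai) = min(|Ai|, 11) for each part.
Sum = min(4,11) + min(7,11) + min(1,11) + min(5,11) + min(2,11)
    = 4 + 7 + 1 + 5 + 2
    = 19.

19


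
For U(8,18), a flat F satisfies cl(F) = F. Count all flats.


Flats of U(8,18): every subset of size < 8 is a flat, plus E itself.
Count = (18 choose 0) + (18 choose 1) + (18 choose 2) + (18 choose 3) + (18 choose 4) + (18 choose 5) + (18 choose 6) + (18 choose 7) + 1
     = 1 + 18 + 153 + 816 + 3060 + 8568 + 18564 + 31824 + 1
     = 63005.

63005


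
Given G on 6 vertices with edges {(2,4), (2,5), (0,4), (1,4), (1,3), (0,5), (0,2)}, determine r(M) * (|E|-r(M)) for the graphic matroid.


r(M) = |V| - c = 6 - 1 = 5.
nullity = |E| - r(M) = 7 - 5 = 2.
Product = 5 * 2 = 10.

10


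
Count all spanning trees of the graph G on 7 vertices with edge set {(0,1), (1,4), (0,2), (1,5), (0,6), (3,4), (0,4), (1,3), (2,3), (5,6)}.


By Kirchhoff's matrix tree theorem, the number of spanning trees equals
the determinant of any cofactor of the Laplacian matrix L.
G has 7 vertices and 10 edges.
Computing the (6 x 6) cofactor determinant gives 85.

85


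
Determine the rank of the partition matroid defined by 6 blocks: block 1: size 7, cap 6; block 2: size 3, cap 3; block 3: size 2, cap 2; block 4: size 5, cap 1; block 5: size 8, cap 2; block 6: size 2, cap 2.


Rank of a partition matroid = sum of min(|Si|, ci) for each block.
= min(7,6) + min(3,3) + min(2,2) + min(5,1) + min(8,2) + min(2,2)
= 6 + 3 + 2 + 1 + 2 + 2
= 16.

16


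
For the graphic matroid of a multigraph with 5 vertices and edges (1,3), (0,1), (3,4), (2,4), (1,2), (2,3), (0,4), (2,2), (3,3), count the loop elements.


In a graphic matroid, a loop is a self-loop edge (u,u) with rank 0.
Examining all 9 edges for self-loops...
Self-loops found: (2,2), (3,3)
Number of loops = 2.

2


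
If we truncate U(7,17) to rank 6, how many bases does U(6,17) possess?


Truncating U(7,17) to rank 6 gives U(6,17).
Bases of U(6,17) are all 6-element subsets of 17 elements.
Number of bases = C(17,6) = 12376.

12376


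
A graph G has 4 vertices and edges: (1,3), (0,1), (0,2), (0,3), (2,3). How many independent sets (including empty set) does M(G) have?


An independent set in a graphic matroid is an acyclic edge subset.
G has 4 vertices and 5 edges.
Enumerate all 2^5 = 32 subsets, checking for acyclicity.
Total independent sets = 24.

24


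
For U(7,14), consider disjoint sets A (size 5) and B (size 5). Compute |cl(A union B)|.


|A union B| = 5 + 5 = 10 (disjoint).
In U(7,14), cl(S) = S if |S| < 7, else cl(S) = E.
Since 10 >= 7, cl(A union B) = E.
|cl(A union B)| = 14.

14


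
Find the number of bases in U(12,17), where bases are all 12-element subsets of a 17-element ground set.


Bases of U(12,17) are all 12-element subsets of the 17-element ground set.
Number of bases = C(17,12).
C(17,12) = 6188.

6188


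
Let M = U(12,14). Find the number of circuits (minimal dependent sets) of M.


In U(12,14), circuits are the (13)-element subsets.
Any set of 13 elements is dependent, and removing any one element gives
an independent set of size 12, so it is a minimal dependent set.
Number of circuits = C(14,13) = 14.

14


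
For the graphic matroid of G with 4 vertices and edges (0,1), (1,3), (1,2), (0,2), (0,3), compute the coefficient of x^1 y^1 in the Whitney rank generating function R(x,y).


R(x,y) = sum over A in 2^E of x^(r(E)-r(A)) * y^(|A|-r(A)).
G has 4 vertices, 5 edges. r(E) = 3.
Enumerate all 2^5 = 32 subsets.
Count subsets with r(E)-r(A)=1 and |A|-r(A)=1: 2.

2


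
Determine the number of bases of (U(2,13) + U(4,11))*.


(M1+M2)* = M1* + M2*.
M1* = U(11,13), bases: C(13,11) = 78.
M2* = U(7,11), bases: C(11,7) = 330.
|B(M*)| = 78 * 330 = 25740.

25740


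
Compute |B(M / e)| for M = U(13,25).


Contracting e from U(13,25) gives U(12,24).
Bases of U(12,24) = C(24,12) = 2704156.

2704156


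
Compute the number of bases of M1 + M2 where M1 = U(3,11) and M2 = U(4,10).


Bases of a direct sum M1 + M2: |B| = |B(M1)| * |B(M2)|.
|B(U(3,11))| = C(11,3) = 165.
|B(U(4,10))| = C(10,4) = 210.
Total bases = 165 * 210 = 34650.

34650


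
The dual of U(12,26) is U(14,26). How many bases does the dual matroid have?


The dual of U(r,n) is U(n-r, n) = U(14,26).
Bases of U(14,26) are all (14)-element subsets.
|B(M*)| = C(26,14) = 9657700.

9657700


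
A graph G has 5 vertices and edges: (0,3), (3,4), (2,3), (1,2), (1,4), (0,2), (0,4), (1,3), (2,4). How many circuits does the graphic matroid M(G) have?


A circuit in a graphic matroid = edge set of a simple cycle.
G has 5 vertices and 9 edges.
Enumerating all minimal edge subsets forming cycles...
Total circuits found: 22.

22


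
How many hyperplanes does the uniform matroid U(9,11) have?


Hyperplanes of U(9,11) are flats of rank 8.
In a uniform matroid, these are exactly the (8)-element subsets.
Count = C(11,8) = 11! / (8! * 3!) = 165.

165


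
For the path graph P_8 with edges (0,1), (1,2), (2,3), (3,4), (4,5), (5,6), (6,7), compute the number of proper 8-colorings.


P(P_8, k) = k * (k-1)^(7).
P(8) = 8 * 7^7 = 8 * 823543 = 6588344.

6588344


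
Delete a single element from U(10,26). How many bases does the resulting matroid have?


Deleting e from U(10,26) gives U(10,25) since n > r.
Bases of U(10,25) = C(25,10) = 3268760.

3268760


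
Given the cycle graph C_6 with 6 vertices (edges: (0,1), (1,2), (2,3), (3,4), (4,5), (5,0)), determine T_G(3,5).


T(C_6; x,y) = x + x^2 + ... + x^(5) + y.
T(3,5) = 3^1 + 3^2 + 3^3 + 3^4 + 3^5 + 5
= 3 + 9 + 27 + 81 + 243 + 5
= 368.

368


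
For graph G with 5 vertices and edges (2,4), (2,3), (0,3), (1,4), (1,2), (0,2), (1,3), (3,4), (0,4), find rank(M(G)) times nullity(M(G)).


r(M) = |V| - c = 5 - 1 = 4.
nullity = |E| - r(M) = 9 - 4 = 5.
Product = 4 * 5 = 20.

20


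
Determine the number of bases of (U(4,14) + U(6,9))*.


(M1+M2)* = M1* + M2*.
M1* = U(10,14), bases: C(14,10) = 1001.
M2* = U(3,9), bases: C(9,3) = 84.
|B(M*)| = 1001 * 84 = 84084.

84084


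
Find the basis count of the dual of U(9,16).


The dual of U(r,n) is U(n-r, n) = U(7,16).
Bases of U(7,16) are all (7)-element subsets.
|B(M*)| = C(16,7) = 11440.

11440


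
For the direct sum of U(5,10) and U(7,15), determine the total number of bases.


Bases of a direct sum M1 + M2: |B| = |B(M1)| * |B(M2)|.
|B(U(5,10))| = C(10,5) = 252.
|B(U(7,15))| = C(15,7) = 6435.
Total bases = 252 * 6435 = 1621620.

1621620


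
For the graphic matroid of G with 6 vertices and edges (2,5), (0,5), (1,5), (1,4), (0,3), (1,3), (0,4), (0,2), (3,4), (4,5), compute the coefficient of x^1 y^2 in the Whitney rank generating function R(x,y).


R(x,y) = sum over A in 2^E of x^(r(E)-r(A)) * y^(|A|-r(A)).
G has 6 vertices, 10 edges. r(E) = 5.
Enumerate all 2^10 = 1024 subsets.
Count subsets with r(E)-r(A)=1 and |A|-r(A)=2: 49.

49


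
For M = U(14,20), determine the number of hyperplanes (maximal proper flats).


Hyperplanes of U(14,20) are flats of rank 13.
In a uniform matroid, these are exactly the (13)-element subsets.
Count = C(20,13) = 77520.

77520


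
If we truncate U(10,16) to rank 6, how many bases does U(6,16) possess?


Truncating U(10,16) to rank 6 gives U(6,16).
Bases of U(6,16) are all 6-element subsets of 16 elements.
Number of bases = C(16,6) = 8008.

8008


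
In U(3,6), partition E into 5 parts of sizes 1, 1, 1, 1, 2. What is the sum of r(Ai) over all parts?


r(Ai) = min(|Ai|, 3) for each part.
Sum = min(1,3) + min(1,3) + min(1,3) + min(1,3) + min(2,3)
    = 1 + 1 + 1 + 1 + 2
    = 6.

6


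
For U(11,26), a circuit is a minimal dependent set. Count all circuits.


In U(11,26), circuits are the (12)-element subsets.
Any set of 12 elements is dependent, and removing any one element gives
an independent set of size 11, so it is a minimal dependent set.
Number of circuits = C(26,12) = 26! / (12! * 14!) = 9657700.

9657700


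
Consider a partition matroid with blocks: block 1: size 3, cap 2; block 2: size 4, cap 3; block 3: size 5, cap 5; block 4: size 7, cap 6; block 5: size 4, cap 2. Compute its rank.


Rank of a partition matroid = sum of min(|Si|, ci) for each block.
= min(3,2) + min(4,3) + min(5,5) + min(7,6) + min(4,2)
= 2 + 3 + 5 + 6 + 2
= 18.

18


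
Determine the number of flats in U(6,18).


Flats of U(6,18): every subset of size < 6 is a flat, plus E itself.
Count = C(18,0) + C(18,1) + C(18,2) + C(18,3) + C(18,4) + C(18,5) + 1
     = 1 + 18 + 153 + 816 + 3060 + 8568 + 1
     = 12617.

12617


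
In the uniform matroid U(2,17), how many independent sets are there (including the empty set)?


Independent sets of U(2,17) are all subsets of size <= 2.
Count = C(17,0) + C(17,1) + C(17,2)
     = 1 + 17 + 136
     = 154.

154


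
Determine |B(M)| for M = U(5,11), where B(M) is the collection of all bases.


Bases of U(5,11) are all 5-element subsets of the 11-element ground set.
Number of bases = C(11,5).
(11 choose 5) = 462.

462


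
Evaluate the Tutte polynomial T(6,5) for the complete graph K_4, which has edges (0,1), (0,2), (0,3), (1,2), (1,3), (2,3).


T(K_4; x,y) = x^3 + 3x^2 + 4xy + 2x + y^3 + 3y^2 + 2y.
Substituting x=6, y=5:
= 216 + 108 + 120 + 12 + 125 + 75 + 10
= 666.

666


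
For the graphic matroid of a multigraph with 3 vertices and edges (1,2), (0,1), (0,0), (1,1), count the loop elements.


In a graphic matroid, a loop is a self-loop edge (u,u) with rank 0.
Examining all 4 edges for self-loops...
Self-loops found: (0,0), (1,1)
Number of loops = 2.

2


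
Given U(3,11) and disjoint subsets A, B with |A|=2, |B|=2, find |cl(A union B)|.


|A union B| = 2 + 2 = 4 (disjoint).
In U(3,11), cl(S) = S if |S| < 3, else cl(S) = E.
Since 4 >= 3, cl(A union B) = E.
|cl(A union B)| = 11.

11


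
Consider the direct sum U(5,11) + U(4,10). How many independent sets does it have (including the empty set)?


For a direct sum, |I(M1+M2)| = |I(M1)| * |I(M2)|.
|I(U(5,11))| = sum C(11,k) for k=0..5 = 1024.
|I(U(4,10))| = sum C(10,k) for k=0..4 = 386.
Total = 1024 * 386 = 395264.

395264


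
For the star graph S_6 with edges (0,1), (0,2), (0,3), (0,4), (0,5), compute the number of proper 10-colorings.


P(tree, k) = k * (k-1)^(5) for any tree on 6 vertices.
P(10) = 10 * 9^5 = 10 * 59049 = 590490.

590490


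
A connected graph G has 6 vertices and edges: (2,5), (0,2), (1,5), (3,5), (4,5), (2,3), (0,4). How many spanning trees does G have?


By Kirchhoff's matrix tree theorem, the number of spanning trees equals
the determinant of any cofactor of the Laplacian matrix L.
G has 6 vertices and 7 edges.
Computing the (5 x 5) cofactor determinant gives 11.

11


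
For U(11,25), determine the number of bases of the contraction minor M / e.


Contracting e from U(11,25) gives U(10,24).
Bases of U(10,24) = C(24,10) = 24! / (10! * 14!) = 1961256.

1961256


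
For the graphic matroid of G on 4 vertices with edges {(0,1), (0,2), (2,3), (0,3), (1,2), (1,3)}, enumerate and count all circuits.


A circuit in a graphic matroid = edge set of a simple cycle.
G has 4 vertices and 6 edges.
Enumerating all minimal edge subsets forming cycles...
Total circuits found: 7.

7


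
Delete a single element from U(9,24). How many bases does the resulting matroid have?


Deleting e from U(9,24) gives U(9,23) since n > r.
Bases of U(9,23) = (23 choose 9) = 817190.

817190


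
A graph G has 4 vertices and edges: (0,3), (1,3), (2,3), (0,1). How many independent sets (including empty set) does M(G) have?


An independent set in a graphic matroid is an acyclic edge subset.
G has 4 vertices and 4 edges.
Enumerate all 2^4 = 16 subsets, checking for acyclicity.
Total independent sets = 14.

14


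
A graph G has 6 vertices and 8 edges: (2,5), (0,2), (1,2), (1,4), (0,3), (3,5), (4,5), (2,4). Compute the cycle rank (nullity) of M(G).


Cycle rank (nullity) = |E| - r(M) = |E| - (|V| - c).
|E| = 8, |V| = 6, c = 1.
Nullity = 8 - (6 - 1) = 8 - 5 = 3.

3


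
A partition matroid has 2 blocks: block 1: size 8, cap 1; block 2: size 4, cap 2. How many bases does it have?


A basis picks exactly ci elements from block i.
Number of bases = product of C(|Si|, ci).
= C(8,1) * C(4,2)
= 8 * 6
= 48.

48


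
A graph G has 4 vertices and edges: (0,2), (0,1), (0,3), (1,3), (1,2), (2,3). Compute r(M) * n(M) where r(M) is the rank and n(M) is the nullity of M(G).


r(M) = |V| - c = 4 - 1 = 3.
nullity = |E| - r(M) = 6 - 3 = 3.
Product = 3 * 3 = 9.

9


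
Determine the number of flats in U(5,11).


Flats of U(5,11): every subset of size < 5 is a flat, plus E itself.
Count = C(11,0) + C(11,1) + C(11,2) + C(11,3) + C(11,4) + 1
     = 1 + 11 + 55 + 165 + 330 + 1
     = 563.

563


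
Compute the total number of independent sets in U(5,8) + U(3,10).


For a direct sum, |I(M1+M2)| = |I(M1)| * |I(M2)|.
|I(U(5,8))| = sum C(8,k) for k=0..5 = 219.
|I(U(3,10))| = sum C(10,k) for k=0..3 = 176.
Total = 219 * 176 = 38544.

38544


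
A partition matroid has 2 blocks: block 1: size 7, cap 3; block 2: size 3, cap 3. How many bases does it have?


A basis picks exactly ci elements from block i.
Number of bases = product of C(|Si|, ci).
= C(7,3) * C(3,3)
= 35 * 1
= 35.

35


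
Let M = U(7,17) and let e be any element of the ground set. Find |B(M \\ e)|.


Deleting e from U(7,17) gives U(7,16) since n > r.
Bases of U(7,16) = C(16,7) = 11440.

11440


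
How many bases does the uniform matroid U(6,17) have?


Bases of U(6,17) are all 6-element subsets of the 17-element ground set.
Number of bases = C(17,6).
C(17,6) = 17! / (6! * 11!) = 12376.

12376


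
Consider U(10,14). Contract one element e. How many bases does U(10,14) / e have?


Contracting e from U(10,14) gives U(9,13).
Bases of U(9,13) = (13 choose 9) = 715.

715


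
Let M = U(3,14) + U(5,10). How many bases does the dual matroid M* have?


(M1+M2)* = M1* + M2*.
M1* = U(11,14), bases: C(14,11) = 364.
M2* = U(5,10), bases: C(10,5) = 252.
|B(M*)| = 364 * 252 = 91728.

91728


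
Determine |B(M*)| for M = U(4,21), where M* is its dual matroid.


The dual of U(r,n) is U(n-r, n) = U(17,21).
Bases of U(17,21) are all (17)-element subsets.
|B(M*)| = (21 choose 17) = 5985.

5985


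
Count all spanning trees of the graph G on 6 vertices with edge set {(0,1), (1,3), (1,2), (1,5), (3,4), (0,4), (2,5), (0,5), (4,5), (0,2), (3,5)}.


By Kirchhoff's matrix tree theorem, the number of spanning trees equals
the determinant of any cofactor of the Laplacian matrix L.
G has 6 vertices and 11 edges.
Computing the (5 x 5) cofactor determinant gives 209.

209


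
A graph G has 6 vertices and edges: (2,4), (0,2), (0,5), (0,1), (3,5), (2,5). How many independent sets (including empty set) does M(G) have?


An independent set in a graphic matroid is an acyclic edge subset.
G has 6 vertices and 6 edges.
Enumerate all 2^6 = 64 subsets, checking for acyclicity.
Total independent sets = 56.

56


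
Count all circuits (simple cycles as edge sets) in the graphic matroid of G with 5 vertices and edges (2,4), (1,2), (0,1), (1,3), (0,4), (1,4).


A circuit in a graphic matroid = edge set of a simple cycle.
G has 5 vertices and 6 edges.
Enumerating all minimal edge subsets forming cycles...
Total circuits found: 3.

3


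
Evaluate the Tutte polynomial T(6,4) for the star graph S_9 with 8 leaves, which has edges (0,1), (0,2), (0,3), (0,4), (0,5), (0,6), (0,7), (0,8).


A star on 9 vertices is a tree with 8 edges.
T(x,y) = x^(8) for any tree.
T(6,4) = 6^8 = 1679616.

1679616


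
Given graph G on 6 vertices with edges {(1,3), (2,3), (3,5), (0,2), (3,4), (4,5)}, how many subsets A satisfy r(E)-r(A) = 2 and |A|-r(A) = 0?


R(x,y) = sum over A in 2^E of x^(r(E)-r(A)) * y^(|A|-r(A)).
G has 6 vertices, 6 edges. r(E) = 5.
Enumerate all 2^6 = 64 subsets.
Count subsets with r(E)-r(A)=2 and |A|-r(A)=0: 19.

19


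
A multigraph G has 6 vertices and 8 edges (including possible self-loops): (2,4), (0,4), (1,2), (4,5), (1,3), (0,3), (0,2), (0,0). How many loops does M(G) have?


In a graphic matroid, a loop is a self-loop edge (u,u) with rank 0.
Examining all 8 edges for self-loops...
Self-loops found: (0,0)
Number of loops = 1.

1


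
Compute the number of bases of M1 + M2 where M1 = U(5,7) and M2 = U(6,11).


Bases of a direct sum M1 + M2: |B| = |B(M1)| * |B(M2)|.
|B(U(5,7))| = C(7,5) = 21.
|B(U(6,11))| = C(11,6) = 462.
Total bases = 21 * 462 = 9702.

9702


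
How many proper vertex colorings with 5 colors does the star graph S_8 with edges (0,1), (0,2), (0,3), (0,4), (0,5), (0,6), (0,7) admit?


P(tree, k) = k * (k-1)^(7) for any tree on 8 vertices.
P(5) = 5 * 4^7 = 5 * 16384 = 81920.

81920


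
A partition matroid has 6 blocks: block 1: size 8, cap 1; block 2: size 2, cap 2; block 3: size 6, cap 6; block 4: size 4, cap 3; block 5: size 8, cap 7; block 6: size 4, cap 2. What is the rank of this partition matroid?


Rank of a partition matroid = sum of min(|Si|, ci) for each block.
= min(8,1) + min(2,2) + min(6,6) + min(4,3) + min(8,7) + min(4,2)
= 1 + 2 + 6 + 3 + 7 + 2
= 21.

21


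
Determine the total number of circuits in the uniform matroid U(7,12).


In U(7,12), circuits are the (8)-element subsets.
Any set of 8 elements is dependent, and removing any one element gives
an independent set of size 7, so it is a minimal dependent set.
Number of circuits = C(12,8) = 495.

495


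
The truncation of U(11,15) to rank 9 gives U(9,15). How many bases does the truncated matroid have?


Truncating U(11,15) to rank 9 gives U(9,15).
Bases of U(9,15) are all 9-element subsets of 15 elements.
Number of bases = (15 choose 9) = 5005.

5005


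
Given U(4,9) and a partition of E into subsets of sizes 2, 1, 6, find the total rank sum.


r(Ai) = min(|Ai|, 4) for each part.
Sum = min(2,4) + min(1,4) + min(6,4)
    = 2 + 1 + 4
    = 7.

7


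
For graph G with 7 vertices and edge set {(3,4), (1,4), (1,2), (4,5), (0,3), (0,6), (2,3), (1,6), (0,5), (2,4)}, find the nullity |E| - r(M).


Cycle rank (nullity) = |E| - r(M) = |E| - (|V| - c).
|E| = 10, |V| = 7, c = 1.
Nullity = 10 - (7 - 1) = 10 - 6 = 4.

4


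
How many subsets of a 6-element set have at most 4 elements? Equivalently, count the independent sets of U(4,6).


Independent sets of U(4,6) are all subsets of size <= 4.
Count = C(6,0) + C(6,1) + C(6,2) + C(6,3) + C(6,4)
     = 1 + 6 + 15 + 20 + 15
     = 57.

57


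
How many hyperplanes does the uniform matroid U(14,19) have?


Hyperplanes of U(14,19) are flats of rank 13.
In a uniform matroid, these are exactly the (13)-element subsets.
Count = (19 choose 13) = 27132.

27132


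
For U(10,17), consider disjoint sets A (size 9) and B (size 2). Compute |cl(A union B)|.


|A union B| = 9 + 2 = 11 (disjoint).
In U(10,17), cl(S) = S if |S| < 10, else cl(S) = E.
Since 11 >= 10, cl(A union B) = E.
|cl(A union B)| = 17.

17


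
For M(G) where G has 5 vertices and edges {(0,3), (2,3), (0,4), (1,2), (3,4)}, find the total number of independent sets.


An independent set in a graphic matroid is an acyclic edge subset.
G has 5 vertices and 5 edges.
Enumerate all 2^5 = 32 subsets, checking for acyclicity.
Total independent sets = 28.

28


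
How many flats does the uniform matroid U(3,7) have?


Flats of U(3,7): every subset of size < 3 is a flat, plus E itself.
Count = (7 choose 0) + (7 choose 1) + (7 choose 2) + 1
     = 1 + 7 + 21 + 1
     = 30.

30


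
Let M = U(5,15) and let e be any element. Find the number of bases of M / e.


Contracting e from U(5,15) gives U(4,14).
Bases of U(4,14) = C(14,4) = (14 * 13 * 12 * 11) / (1 * 2 * 3 * 4) = 1001.

1001


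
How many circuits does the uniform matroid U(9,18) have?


In U(9,18), circuits are the (10)-element subsets.
Any set of 10 elements is dependent, and removing any one element gives
an independent set of size 9, so it is a minimal dependent set.
Number of circuits = C(18,10) = 18! / (10! * 8!) = 43758.

43758


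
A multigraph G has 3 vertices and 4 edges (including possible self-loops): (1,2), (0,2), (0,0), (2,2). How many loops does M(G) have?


In a graphic matroid, a loop is a self-loop edge (u,u) with rank 0.
Examining all 4 edges for self-loops...
Self-loops found: (0,0), (2,2)
Number of loops = 2.

2


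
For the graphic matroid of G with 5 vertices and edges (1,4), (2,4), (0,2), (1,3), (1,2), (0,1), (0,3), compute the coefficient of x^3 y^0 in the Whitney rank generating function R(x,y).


R(x,y) = sum over A in 2^E of x^(r(E)-r(A)) * y^(|A|-r(A)).
G has 5 vertices, 7 edges. r(E) = 4.
Enumerate all 2^7 = 128 subsets.
Count subsets with r(E)-r(A)=3 and |A|-r(A)=0: 7.

7


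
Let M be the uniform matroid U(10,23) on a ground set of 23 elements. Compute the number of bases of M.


Bases of U(10,23) are all 10-element subsets of the 23-element ground set.
Number of bases = C(23,10).
C(23,10) = 1144066.

1144066


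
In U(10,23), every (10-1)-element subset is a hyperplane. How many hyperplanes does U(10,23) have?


Hyperplanes of U(10,23) are flats of rank 9.
In a uniform matroid, these are exactly the (9)-element subsets.
Count = C(23,9) = 23! / (9! * 14!) = 817190.

817190


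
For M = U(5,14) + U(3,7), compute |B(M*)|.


(M1+M2)* = M1* + M2*.
M1* = U(9,14), bases: C(14,9) = 2002.
M2* = U(4,7), bases: C(7,4) = 35.
|B(M*)| = 2002 * 35 = 70070.

70070


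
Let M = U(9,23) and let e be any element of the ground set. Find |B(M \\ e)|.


Deleting e from U(9,23) gives U(9,22) since n > r.
Bases of U(9,22) = (22 choose 9) = 497420.

497420


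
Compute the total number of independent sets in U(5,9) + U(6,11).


For a direct sum, |I(M1+M2)| = |I(M1)| * |I(M2)|.
|I(U(5,9))| = sum C(9,k) for k=0..5 = 382.
|I(U(6,11))| = sum C(11,k) for k=0..6 = 1486.
Total = 382 * 1486 = 567652.

567652


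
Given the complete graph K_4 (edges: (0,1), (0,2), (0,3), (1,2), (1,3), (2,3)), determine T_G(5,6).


T(K_4; x,y) = x^3 + 3x^2 + 4xy + 2x + y^3 + 3y^2 + 2y.
Substituting x=5, y=6:
= 125 + 75 + 120 + 10 + 216 + 108 + 12
= 666.

666


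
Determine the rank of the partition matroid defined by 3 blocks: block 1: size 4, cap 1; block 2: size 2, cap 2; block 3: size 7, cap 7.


Rank of a partition matroid = sum of min(|Si|, ci) for each block.
= min(4,1) + min(2,2) + min(7,7)
= 1 + 2 + 7
= 10.

10


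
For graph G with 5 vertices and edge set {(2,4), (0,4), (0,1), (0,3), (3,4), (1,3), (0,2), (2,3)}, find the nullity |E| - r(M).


Cycle rank (nullity) = |E| - r(M) = |E| - (|V| - c).
|E| = 8, |V| = 5, c = 1.
Nullity = 8 - (5 - 1) = 8 - 4 = 4.

4


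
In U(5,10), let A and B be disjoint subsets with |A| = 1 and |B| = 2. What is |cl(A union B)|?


|A union B| = 1 + 2 = 3 (disjoint).
In U(5,10), cl(S) = S if |S| < 5, else cl(S) = E.
Since 3 < 5, cl(A union B) = A union B.
|cl(A union B)| = 3.

3


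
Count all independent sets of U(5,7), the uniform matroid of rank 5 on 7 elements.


Independent sets of U(5,7) are all subsets of size <= 5.
Count = (7 choose 0) + (7 choose 1) + (7 choose 2) + (7 choose 3) + (7 choose 4) + (7 choose 5)
     = 1 + 7 + 21 + 35 + 35 + 21
     = 120.

120


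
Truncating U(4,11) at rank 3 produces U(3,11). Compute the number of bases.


Truncating U(4,11) to rank 3 gives U(3,11).
Bases of U(3,11) are all 3-element subsets of 11 elements.
Number of bases = (11 choose 3) = 165.

165


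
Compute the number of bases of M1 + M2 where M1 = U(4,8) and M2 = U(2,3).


Bases of a direct sum M1 + M2: |B| = |B(M1)| * |B(M2)|.
|B(U(4,8))| = C(8,4) = 70.
|B(U(2,3))| = C(3,2) = 3.
Total bases = 70 * 3 = 210.

210


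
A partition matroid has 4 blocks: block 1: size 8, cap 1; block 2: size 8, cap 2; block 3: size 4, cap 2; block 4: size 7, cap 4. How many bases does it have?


A basis picks exactly ci elements from block i.
Number of bases = product of C(|Si|, ci).
= C(8,1) * C(8,2) * C(4,2) * C(7,4)
= 8 * 28 * 6 * 35
= 47040.

47040


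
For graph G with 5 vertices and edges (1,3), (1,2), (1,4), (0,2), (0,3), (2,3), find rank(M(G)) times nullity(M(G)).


r(M) = |V| - c = 5 - 1 = 4.
nullity = |E| - r(M) = 6 - 4 = 2.
Product = 4 * 2 = 8.

8


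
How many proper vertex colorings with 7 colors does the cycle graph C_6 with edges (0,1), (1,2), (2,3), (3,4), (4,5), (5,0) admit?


P(C_6, k) = (k-1)^6 + (-1)^6*(k-1).
P(7) = (6)^6 + 6
= 46656 + 6 = 46662.

46662


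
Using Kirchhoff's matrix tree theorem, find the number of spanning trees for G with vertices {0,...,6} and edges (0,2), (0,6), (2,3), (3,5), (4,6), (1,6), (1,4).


By Kirchhoff's matrix tree theorem, the number of spanning trees equals
the determinant of any cofactor of the Laplacian matrix L.
G has 7 vertices and 7 edges.
Computing the (6 x 6) cofactor determinant gives 3.

3


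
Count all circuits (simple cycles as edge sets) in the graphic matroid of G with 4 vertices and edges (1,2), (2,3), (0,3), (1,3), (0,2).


A circuit in a graphic matroid = edge set of a simple cycle.
G has 4 vertices and 5 edges.
Enumerating all minimal edge subsets forming cycles...
Total circuits found: 3.

3


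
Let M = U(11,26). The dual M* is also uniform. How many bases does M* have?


The dual of U(r,n) is U(n-r, n) = U(15,26).
Bases of U(15,26) are all (15)-element subsets.
|B(M*)| = C(26,15) = 26! / (15! * 11!) = 7726160.

7726160


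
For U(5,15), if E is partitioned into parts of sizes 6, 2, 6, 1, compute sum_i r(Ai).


r(Ai) = min(|Ai|, 5) for each part.
Sum = min(6,5) + min(2,5) + min(6,5) + min(1,5)
    = 5 + 2 + 5 + 1
    = 13.

13


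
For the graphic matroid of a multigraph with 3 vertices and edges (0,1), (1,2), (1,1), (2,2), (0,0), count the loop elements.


In a graphic matroid, a loop is a self-loop edge (u,u) with rank 0.
Examining all 5 edges for self-loops...
Self-loops found: (1,1), (2,2), (0,0)
Number of loops = 3.

3


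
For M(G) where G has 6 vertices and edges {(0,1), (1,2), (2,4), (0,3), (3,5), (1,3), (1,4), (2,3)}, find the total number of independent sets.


An independent set in a graphic matroid is an acyclic edge subset.
G has 6 vertices and 8 edges.
Enumerate all 2^8 = 256 subsets, checking for acyclicity.
Total independent sets = 164.

164


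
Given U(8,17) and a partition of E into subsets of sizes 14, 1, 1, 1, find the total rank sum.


r(Ai) = min(|Ai|, 8) for each part.
Sum = min(14,8) + min(1,8) + min(1,8) + min(1,8)
    = 8 + 1 + 1 + 1
    = 11.

11


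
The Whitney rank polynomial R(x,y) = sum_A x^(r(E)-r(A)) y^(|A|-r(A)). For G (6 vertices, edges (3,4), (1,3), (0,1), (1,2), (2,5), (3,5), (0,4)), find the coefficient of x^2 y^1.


R(x,y) = sum over A in 2^E of x^(r(E)-r(A)) * y^(|A|-r(A)).
G has 6 vertices, 7 edges. r(E) = 5.
Enumerate all 2^7 = 128 subsets.
Count subsets with r(E)-r(A)=2 and |A|-r(A)=1: 2.

2


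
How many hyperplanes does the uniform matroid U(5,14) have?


Hyperplanes of U(5,14) are flats of rank 4.
In a uniform matroid, these are exactly the (4)-element subsets.
Count = C(14,4) = 14! / (4! * 10!) = 1001.

1001


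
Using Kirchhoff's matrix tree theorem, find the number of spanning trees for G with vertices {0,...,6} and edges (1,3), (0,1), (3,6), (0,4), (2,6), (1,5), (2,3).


By Kirchhoff's matrix tree theorem, the number of spanning trees equals
the determinant of any cofactor of the Laplacian matrix L.
G has 7 vertices and 7 edges.
Computing the (6 x 6) cofactor determinant gives 3.

3


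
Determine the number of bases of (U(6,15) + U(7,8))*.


(M1+M2)* = M1* + M2*.
M1* = U(9,15), bases: C(15,9) = 5005.
M2* = U(1,8), bases: C(8,1) = 8.
|B(M*)| = 5005 * 8 = 40040.

40040


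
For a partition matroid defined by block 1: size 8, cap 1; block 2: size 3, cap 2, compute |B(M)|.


A basis picks exactly ci elements from block i.
Number of bases = product of C(|Si|, ci).
= C(8,1) * C(3,2)
= 8 * 3
= 24.

24


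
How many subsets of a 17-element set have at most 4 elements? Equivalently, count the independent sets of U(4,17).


Independent sets of U(4,17) are all subsets of size <= 4.
Count = C(17,0) + C(17,1) + C(17,2) + C(17,3) + C(17,4)
     = 1 + 17 + 136 + 680 + 2380
     = 3214.

3214


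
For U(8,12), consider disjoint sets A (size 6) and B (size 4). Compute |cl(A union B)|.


|A union B| = 6 + 4 = 10 (disjoint).
In U(8,12), cl(S) = S if |S| < 8, else cl(S) = E.
Since 10 >= 8, cl(A union B) = E.
|cl(A union B)| = 12.

12


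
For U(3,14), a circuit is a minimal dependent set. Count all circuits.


In U(3,14), circuits are the (4)-element subsets.
Any set of 4 elements is dependent, and removing any one element gives
an independent set of size 3, so it is a minimal dependent set.
Number of circuits = C(14,4) = (14 * 13 * 12 * 11) / (1 * 2 * 3 * 4) = 1001.

1001


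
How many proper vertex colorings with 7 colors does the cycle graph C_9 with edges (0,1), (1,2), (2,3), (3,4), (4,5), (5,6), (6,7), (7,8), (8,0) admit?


P(C_9, k) = (k-1)^9 + (-1)^9*(k-1).
P(7) = (6)^9 - 6
= 10077696 - 6 = 10077690.

10077690


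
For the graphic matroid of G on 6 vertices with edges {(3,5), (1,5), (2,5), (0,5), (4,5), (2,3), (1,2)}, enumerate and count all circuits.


A circuit in a graphic matroid = edge set of a simple cycle.
G has 6 vertices and 7 edges.
Enumerating all minimal edge subsets forming cycles...
Total circuits found: 3.

3


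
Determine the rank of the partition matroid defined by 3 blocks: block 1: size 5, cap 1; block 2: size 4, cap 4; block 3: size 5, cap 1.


Rank of a partition matroid = sum of min(|Si|, ci) for each block.
= min(5,1) + min(4,4) + min(5,1)
= 1 + 4 + 1
= 6.

6


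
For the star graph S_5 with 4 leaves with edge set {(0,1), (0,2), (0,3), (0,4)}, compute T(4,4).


A star on 5 vertices is a tree with 4 edges.
T(x,y) = x^(4) for any tree.
T(4,4) = 4^4 = 256.

256


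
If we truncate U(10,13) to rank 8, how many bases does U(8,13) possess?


Truncating U(10,13) to rank 8 gives U(8,13).
Bases of U(8,13) are all 8-element subsets of 13 elements.
Number of bases = (13 choose 8) = 1287.

1287


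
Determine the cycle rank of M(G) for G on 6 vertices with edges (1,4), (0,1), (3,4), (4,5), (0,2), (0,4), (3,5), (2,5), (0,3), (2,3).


Cycle rank (nullity) = |E| - r(M) = |E| - (|V| - c).
|E| = 10, |V| = 6, c = 1.
Nullity = 10 - (6 - 1) = 10 - 5 = 5.

5


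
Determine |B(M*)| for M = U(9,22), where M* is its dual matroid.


The dual of U(r,n) is U(n-r, n) = U(13,22).
Bases of U(13,22) are all (13)-element subsets.
|B(M*)| = (22 choose 13) = 497420.

497420


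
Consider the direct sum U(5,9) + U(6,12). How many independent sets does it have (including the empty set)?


For a direct sum, |I(M1+M2)| = |I(M1)| * |I(M2)|.
|I(U(5,9))| = sum C(9,k) for k=0..5 = 382.
|I(U(6,12))| = sum C(12,k) for k=0..6 = 2510.
Total = 382 * 2510 = 958820.

958820


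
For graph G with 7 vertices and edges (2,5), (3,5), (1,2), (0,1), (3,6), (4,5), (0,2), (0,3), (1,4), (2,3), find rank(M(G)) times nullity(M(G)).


r(M) = |V| - c = 7 - 1 = 6.
nullity = |E| - r(M) = 10 - 6 = 4.
Product = 6 * 4 = 24.

24


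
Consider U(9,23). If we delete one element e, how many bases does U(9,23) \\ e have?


Deleting e from U(9,23) gives U(9,22) since n > r.
Bases of U(9,22) = C(22,9) = 497420.

497420


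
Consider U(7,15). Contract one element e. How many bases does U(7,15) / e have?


Contracting e from U(7,15) gives U(6,14).
Bases of U(6,14) = C(14,6) = 3003.

3003


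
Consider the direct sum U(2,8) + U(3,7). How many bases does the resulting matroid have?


Bases of a direct sum M1 + M2: |B| = |B(M1)| * |B(M2)|.
|B(U(2,8))| = C(8,2) = 28.
|B(U(3,7))| = C(7,3) = 35.
Total bases = 28 * 35 = 980.

980


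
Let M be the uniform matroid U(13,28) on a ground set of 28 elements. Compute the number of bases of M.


Bases of U(13,28) are all 13-element subsets of the 28-element ground set.
Number of bases = C(28,13).
C(28,13) = 37442160.

37442160


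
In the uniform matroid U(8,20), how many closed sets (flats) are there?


Flats of U(8,20): every subset of size < 8 is a flat, plus E itself.
Count = (20 choose 0) + (20 choose 1) + (20 choose 2) + (20 choose 3) + (20 choose 4) + (20 choose 5) + (20 choose 6) + (20 choose 7) + 1
     = 1 + 20 + 190 + 1140 + 4845 + 15504 + 38760 + 77520 + 1
     = 137981.

137981


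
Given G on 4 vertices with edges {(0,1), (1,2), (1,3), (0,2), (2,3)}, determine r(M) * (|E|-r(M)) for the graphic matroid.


r(M) = |V| - c = 4 - 1 = 3.
nullity = |E| - r(M) = 5 - 3 = 2.
Product = 3 * 2 = 6.

6


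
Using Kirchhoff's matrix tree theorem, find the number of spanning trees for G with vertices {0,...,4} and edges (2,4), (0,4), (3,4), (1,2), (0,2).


By Kirchhoff's matrix tree theorem, the number of spanning trees equals
the determinant of any cofactor of the Laplacian matrix L.
G has 5 vertices and 5 edges.
Computing the (4 x 4) cofactor determinant gives 3.

3


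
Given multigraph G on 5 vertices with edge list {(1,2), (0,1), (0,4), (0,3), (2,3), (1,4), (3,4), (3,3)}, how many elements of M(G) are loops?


In a graphic matroid, a loop is a self-loop edge (u,u) with rank 0.
Examining all 8 edges for self-loops...
Self-loops found: (3,3)
Number of loops = 1.

1


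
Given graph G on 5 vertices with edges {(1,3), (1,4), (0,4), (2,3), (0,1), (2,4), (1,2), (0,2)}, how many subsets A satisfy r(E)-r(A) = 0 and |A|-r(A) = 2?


R(x,y) = sum over A in 2^E of x^(r(E)-r(A)) * y^(|A|-r(A)).
G has 5 vertices, 8 edges. r(E) = 4.
Enumerate all 2^8 = 256 subsets.
Count subsets with r(E)-r(A)=0 and |A|-r(A)=2: 27.

27


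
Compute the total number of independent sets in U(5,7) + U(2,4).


For a direct sum, |I(M1+M2)| = |I(M1)| * |I(M2)|.
|I(U(5,7))| = sum C(7,k) for k=0..5 = 120.
|I(U(2,4))| = sum C(4,k) for k=0..2 = 11.
Total = 120 * 11 = 1320.

1320


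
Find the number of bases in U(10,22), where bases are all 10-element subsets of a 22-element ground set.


Bases of U(10,22) are all 10-element subsets of the 22-element ground set.
Number of bases = C(22,10).
(22 choose 10) = 646646.

646646


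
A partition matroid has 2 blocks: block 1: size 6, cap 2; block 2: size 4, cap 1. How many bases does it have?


A basis picks exactly ci elements from block i.
Number of bases = product of C(|Si|, ci).
= C(6,2) * C(4,1)
= 15 * 4
= 60.

60


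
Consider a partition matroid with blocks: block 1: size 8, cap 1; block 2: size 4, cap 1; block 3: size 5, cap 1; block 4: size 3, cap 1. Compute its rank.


Rank of a partition matroid = sum of min(|Si|, ci) for each block.
= min(8,1) + min(4,1) + min(5,1) + min(3,1)
= 1 + 1 + 1 + 1
= 4.

4


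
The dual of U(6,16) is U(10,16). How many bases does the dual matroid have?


The dual of U(r,n) is U(n-r, n) = U(10,16).
Bases of U(10,16) are all (10)-element subsets.
|B(M*)| = (16 choose 10) = 8008.

8008


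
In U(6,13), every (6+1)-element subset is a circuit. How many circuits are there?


In U(6,13), circuits are the (7)-element subsets.
Any set of 7 elements is dependent, and removing any one element gives
an independent set of size 6, so it is a minimal dependent set.
Number of circuits = C(13,7) = 1716.

1716


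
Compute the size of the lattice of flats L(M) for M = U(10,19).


Flats of U(10,19): every subset of size < 10 is a flat, plus E itself.
Count = (19 choose 0) + (19 choose 1) + (19 choose 2) + (19 choose 3) + (19 choose 4) + (19 choose 5) + (19 choose 6) + (19 choose 7) + (19 choose 8) + (19 choose 9) + 1
     = 1 + 19 + 171 + 969 + 3876 + 11628 + 27132 + 50388 + 75582 + 92378 + 1
     = 262145.

262145


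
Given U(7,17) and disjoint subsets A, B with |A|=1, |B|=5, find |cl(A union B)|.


|A union B| = 1 + 5 = 6 (disjoint).
In U(7,17), cl(S) = S if |S| < 7, else cl(S) = E.
Since 6 < 7, cl(A union B) = A union B.
|cl(A union B)| = 6.

6


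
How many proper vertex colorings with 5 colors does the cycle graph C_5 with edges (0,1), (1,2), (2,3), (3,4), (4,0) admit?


P(C_5, k) = (k-1)^5 + (-1)^5*(k-1).
P(5) = (4)^5 - 4
= 1024 - 4 = 1020.

1020


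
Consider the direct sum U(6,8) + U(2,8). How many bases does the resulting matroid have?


Bases of a direct sum M1 + M2: |B| = |B(M1)| * |B(M2)|.
|B(U(6,8))| = C(8,6) = 28.
|B(U(2,8))| = C(8,2) = 28.
Total bases = 28 * 28 = 784.

784


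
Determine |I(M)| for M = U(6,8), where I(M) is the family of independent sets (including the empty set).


Independent sets of U(6,8) are all subsets of size <= 6.
Count = C(8,0) + C(8,1) + C(8,2) + C(8,3) + C(8,4) + C(8,5) + C(8,6)
     = 1 + 8 + 28 + 56 + 70 + 56 + 28
     = 247.

247


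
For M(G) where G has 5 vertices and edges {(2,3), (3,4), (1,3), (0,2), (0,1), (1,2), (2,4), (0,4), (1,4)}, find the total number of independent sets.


An independent set in a graphic matroid is an acyclic edge subset.
G has 5 vertices and 9 edges.
Enumerate all 2^9 = 512 subsets, checking for acyclicity.
Total independent sets = 198.

198


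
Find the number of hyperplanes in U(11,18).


Hyperplanes of U(11,18) are flats of rank 10.
In a uniform matroid, these are exactly the (10)-element subsets.
Count = C(18,10) = 43758.

43758


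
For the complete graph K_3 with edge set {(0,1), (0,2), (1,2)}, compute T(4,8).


T(K_3; x,y) = x^2 + x + y.
T(4,8) = 16 + 4 + 8 = 28.

28


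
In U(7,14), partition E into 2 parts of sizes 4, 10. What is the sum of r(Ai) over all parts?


r(Ai) = min(|Ai|, 7) for each part.
Sum = min(4,7) + min(10,7)
    = 4 + 7
    = 11.

11


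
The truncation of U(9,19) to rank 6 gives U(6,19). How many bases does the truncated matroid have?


Truncating U(9,19) to rank 6 gives U(6,19).
Bases of U(6,19) are all 6-element subsets of 19 elements.
Number of bases = (19 choose 6) = 27132.

27132


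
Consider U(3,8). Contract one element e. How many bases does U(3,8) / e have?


Contracting e from U(3,8) gives U(2,7).
Bases of U(2,7) = C(7,2) = 7! / (2! * 5!) = 21.

21


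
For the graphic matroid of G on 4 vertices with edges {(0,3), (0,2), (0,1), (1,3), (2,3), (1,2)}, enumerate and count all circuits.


A circuit in a graphic matroid = edge set of a simple cycle.
G has 4 vertices and 6 edges.
Enumerating all minimal edge subsets forming cycles...
Total circuits found: 7.

7


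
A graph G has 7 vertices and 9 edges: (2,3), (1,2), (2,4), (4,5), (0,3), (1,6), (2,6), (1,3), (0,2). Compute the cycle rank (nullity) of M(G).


Cycle rank (nullity) = |E| - r(M) = |E| - (|V| - c).
|E| = 9, |V| = 7, c = 1.
Nullity = 9 - (7 - 1) = 9 - 6 = 3.

3


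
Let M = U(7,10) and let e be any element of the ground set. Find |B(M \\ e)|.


Deleting e from U(7,10) gives U(7,9) since n > r.
Bases of U(7,9) = C(9,7) = 36.

36
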